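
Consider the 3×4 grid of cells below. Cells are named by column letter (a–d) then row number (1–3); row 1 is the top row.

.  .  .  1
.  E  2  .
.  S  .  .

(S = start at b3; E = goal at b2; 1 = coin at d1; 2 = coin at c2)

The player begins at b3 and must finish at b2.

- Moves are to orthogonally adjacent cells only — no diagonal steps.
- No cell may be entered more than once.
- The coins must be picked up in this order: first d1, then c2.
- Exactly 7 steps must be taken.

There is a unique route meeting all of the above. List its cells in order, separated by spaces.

The waypoints must appear in the order d1, c2, with no cell reused.
Route from b3: 2× right (reaching d3), 2× up (reaching d1), left to c1, down to c2, left to b2 — 7 moves in all.
Check: order respected (1 at step 4, 2 at step 6); 7 moves as required.

b3 c3 d3 d2 d1 c1 c2 b2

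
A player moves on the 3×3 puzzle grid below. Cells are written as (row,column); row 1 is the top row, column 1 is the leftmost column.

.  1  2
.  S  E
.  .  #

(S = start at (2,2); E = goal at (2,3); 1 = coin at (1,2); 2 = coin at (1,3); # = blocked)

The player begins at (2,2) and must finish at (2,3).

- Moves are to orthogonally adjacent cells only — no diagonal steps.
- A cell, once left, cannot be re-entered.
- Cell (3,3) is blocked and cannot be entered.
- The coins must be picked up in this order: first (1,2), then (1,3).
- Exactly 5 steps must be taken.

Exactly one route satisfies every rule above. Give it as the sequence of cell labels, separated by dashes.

(2,2) - (2,1) - (1,1) - (1,2) - (1,3) - (2,3)

The waypoints must appear in the order (1,2), (1,3), with no cell reused.
Route from (2,2): left to (2,1), up to (1,1), 2× right (reaching (1,3)), down to (2,3) — 5 moves in all.
Check: order respected (1 at step 3, 2 at step 4); 5 moves as required.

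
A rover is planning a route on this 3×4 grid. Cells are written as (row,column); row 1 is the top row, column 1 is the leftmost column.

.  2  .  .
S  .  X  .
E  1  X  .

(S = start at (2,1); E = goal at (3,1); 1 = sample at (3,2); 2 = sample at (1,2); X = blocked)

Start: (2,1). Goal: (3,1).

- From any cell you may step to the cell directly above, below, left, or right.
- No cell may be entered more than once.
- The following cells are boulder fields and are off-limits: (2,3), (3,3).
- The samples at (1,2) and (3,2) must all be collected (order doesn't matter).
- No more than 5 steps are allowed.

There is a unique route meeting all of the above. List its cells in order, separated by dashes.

(2,1) - (1,1) - (1,2) - (2,2) - (3,2) - (3,1)

The 5-move cap with required stops at (1,2), (3,2) leaves no slack for detours.
Route from (2,1): up 1 to (1,1), right 1 to (1,2), down 2 to (3,2), left 1 to (3,1) — 5 moves in all.
Check: all required cells visited; 5 ≤ 5 moves.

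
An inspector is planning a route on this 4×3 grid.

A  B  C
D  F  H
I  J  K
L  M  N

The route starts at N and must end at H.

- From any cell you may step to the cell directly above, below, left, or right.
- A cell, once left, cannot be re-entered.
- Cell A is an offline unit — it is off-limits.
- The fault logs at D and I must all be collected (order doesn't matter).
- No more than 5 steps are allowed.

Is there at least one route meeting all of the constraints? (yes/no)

Even ignoring the no-revisit rule, getting from N to H, taking the cheapest ordering N → I → D → H needs at least 3 + 1 + 2 = 6 moves (Manhattan distance per leg), which exceeds the 5-move limit.

no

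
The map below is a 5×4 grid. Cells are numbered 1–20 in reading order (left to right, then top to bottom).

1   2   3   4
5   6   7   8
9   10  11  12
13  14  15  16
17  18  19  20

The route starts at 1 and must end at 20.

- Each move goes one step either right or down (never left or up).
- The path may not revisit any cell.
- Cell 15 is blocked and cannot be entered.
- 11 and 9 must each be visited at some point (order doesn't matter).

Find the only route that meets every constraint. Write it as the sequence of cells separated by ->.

1 -> 5 -> 9 -> 10 -> 11 -> 12 -> 16 -> 20

Moves only go right or down, so the column and row indices never decrease.
Route from 1: down 2 to 9, right 3 to 12, down 2 to 20 — 7 moves in all.
Check: all required cells visited.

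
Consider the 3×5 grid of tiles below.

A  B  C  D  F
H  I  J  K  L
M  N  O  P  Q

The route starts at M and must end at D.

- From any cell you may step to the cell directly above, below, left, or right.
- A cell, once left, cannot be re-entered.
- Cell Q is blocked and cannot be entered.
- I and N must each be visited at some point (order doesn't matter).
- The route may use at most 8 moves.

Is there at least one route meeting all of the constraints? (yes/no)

yes

One route that works: M → N → I → B → C → D.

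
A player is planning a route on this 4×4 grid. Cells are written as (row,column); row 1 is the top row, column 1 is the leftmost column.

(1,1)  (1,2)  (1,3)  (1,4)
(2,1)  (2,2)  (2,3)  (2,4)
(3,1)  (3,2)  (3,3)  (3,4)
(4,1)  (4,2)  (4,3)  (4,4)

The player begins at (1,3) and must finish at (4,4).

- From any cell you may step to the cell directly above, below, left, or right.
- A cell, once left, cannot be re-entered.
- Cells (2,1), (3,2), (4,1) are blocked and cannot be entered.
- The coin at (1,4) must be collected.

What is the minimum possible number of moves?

4

Any route passes through (1,4) somewhere between (1,3) and (4,4). Summing Manhattan distances along the two legs ((1,3) → (1,4) → (4,4)) gives a lower bound of 1 + 3 = 4 moves.
A route of 4 moves achieves this: (1,3) → (1,4) → (2,4) → (3,4) → (4,4).
Since 4 matches the lower bound, it is optimal.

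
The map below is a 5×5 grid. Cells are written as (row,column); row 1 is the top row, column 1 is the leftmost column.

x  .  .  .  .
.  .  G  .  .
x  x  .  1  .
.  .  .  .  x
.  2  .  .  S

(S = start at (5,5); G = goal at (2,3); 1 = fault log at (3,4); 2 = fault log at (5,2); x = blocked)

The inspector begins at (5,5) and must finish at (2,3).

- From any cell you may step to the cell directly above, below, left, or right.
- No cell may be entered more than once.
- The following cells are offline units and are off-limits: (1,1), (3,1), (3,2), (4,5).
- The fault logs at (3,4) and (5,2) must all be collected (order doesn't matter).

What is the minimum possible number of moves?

Any route passes through (3,4) and (5,2) in some order between (5,5) and (2,3). Summing Manhattan distances along each leg and taking the cheapest ordering ((5,5) → (5,2) → (3,4) → (2,3)) gives a lower bound of 3 + 4 + 2 = 9 moves.
A route of 9 moves achieves this: (5,5) → (5,4) → (5,3) → (5,2) → (4,2) → (4,3) → (3,3) → (3,4) → (2,4) → (2,3).
Since 9 matches the lower bound, it is optimal.

9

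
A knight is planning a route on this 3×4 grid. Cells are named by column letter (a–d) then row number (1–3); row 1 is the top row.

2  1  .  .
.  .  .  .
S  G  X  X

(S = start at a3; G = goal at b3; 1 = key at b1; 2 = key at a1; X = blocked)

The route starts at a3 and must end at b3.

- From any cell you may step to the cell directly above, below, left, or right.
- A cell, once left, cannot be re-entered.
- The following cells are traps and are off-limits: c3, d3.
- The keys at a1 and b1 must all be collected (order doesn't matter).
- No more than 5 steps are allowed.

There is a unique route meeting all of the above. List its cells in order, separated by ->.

The budget equals the shortest possible length, so every move has to be on a shortest route through the required cells.
Route from a3: 2× up (reaching a1), right to b1, 2× down (reaching b3) — 5 moves in all.
Check: all required cells visited; 5 ≤ 5 moves.

a3 -> a2 -> a1 -> b1 -> b2 -> b3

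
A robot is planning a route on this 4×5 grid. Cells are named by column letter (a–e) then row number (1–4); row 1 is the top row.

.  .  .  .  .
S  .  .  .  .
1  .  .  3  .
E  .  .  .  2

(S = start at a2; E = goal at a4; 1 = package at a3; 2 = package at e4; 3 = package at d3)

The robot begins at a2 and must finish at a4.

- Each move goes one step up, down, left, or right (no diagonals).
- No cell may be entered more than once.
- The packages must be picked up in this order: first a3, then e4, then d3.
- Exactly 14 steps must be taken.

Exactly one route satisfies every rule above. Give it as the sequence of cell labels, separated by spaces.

The waypoints must appear in the order a3, e4, d3, with no cell reused.
Route from a2: down to a3, right to b3, up to b2, 3× right (reaching e2), 2× down (reaching e4), left to d4, up to d3, left to c3, down to c4, 2× left (reaching a4) — 14 moves in all.
Check: order respected (1 at step 1, 2 at step 8, 3 at step 10); 14 moves as required.

a2 a3 b3 b2 c2 d2 e2 e3 e4 d4 d3 c3 c4 b4 a4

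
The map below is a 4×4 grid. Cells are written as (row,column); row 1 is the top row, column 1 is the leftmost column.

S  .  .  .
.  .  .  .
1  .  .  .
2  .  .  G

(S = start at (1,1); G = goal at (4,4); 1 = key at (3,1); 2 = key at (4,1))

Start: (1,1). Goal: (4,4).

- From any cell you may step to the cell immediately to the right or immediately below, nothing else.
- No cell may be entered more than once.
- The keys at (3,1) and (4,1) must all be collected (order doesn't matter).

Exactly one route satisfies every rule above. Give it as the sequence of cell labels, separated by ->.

Moves only go right or down, so the column and row indices never decrease.
Route from (1,1): 3× down (reaching (4,1)), 3× right (reaching (4,4)) — 6 moves in all.
Check: all required cells visited.

(1,1) -> (2,1) -> (3,1) -> (4,1) -> (4,2) -> (4,3) -> (4,4)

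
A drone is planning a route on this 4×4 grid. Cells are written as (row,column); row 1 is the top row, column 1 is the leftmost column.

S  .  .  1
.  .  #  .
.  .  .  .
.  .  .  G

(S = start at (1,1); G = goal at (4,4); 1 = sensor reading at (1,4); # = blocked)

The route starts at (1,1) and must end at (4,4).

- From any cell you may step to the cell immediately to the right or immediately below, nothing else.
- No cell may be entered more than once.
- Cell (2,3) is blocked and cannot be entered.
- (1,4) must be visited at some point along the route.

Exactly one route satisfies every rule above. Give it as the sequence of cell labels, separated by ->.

Moves only go right or down, so the column and row indices never decrease.
Route from (1,1): 3× right (reaching (1,4)), 3× down (reaching (4,4)) — 6 moves in all.
Check: all required cells visited.

(1,1) -> (1,2) -> (1,3) -> (1,4) -> (2,4) -> (3,4) -> (4,4)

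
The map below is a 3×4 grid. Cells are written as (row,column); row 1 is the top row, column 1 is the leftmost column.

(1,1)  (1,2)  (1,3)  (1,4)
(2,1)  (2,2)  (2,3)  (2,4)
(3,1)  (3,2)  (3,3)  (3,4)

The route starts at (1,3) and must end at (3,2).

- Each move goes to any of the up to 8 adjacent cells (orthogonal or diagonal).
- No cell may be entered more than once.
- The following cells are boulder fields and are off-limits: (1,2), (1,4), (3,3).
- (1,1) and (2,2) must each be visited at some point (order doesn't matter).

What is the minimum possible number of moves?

4

Any route passes through (1,1) and (2,2) in some order between (1,3) and (3,2). Summing Chebyshev distances along each leg and taking the cheapest ordering ((1,3) → (2,2) → (1,1) → (3,2)) gives a lower bound of 1 + 1 + 2 = 4 moves.
A route of 4 moves achieves this: (1,3) → (2,2) → (1,1) → (2,1) → (3,2).
Since 4 matches the lower bound, it is optimal.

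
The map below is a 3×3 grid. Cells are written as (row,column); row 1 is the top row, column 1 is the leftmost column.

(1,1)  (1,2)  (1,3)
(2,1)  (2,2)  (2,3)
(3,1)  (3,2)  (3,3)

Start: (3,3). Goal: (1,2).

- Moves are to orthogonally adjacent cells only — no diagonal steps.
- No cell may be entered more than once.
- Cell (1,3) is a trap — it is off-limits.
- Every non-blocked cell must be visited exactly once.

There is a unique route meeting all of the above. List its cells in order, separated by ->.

Need to visit all 8 open cells exactly once, starting at (3,3) and ending at (1,2).
Route from (3,3): up 1 to (2,3), left 1 to (2,2), down 1 to (3,2), left 1 to (3,1), up 2 to (1,1), right 1 to (1,2) — 7 moves in all.
Check: all 8 open cells covered.

(3,3) -> (2,3) -> (2,2) -> (3,2) -> (3,1) -> (2,1) -> (1,1) -> (1,2)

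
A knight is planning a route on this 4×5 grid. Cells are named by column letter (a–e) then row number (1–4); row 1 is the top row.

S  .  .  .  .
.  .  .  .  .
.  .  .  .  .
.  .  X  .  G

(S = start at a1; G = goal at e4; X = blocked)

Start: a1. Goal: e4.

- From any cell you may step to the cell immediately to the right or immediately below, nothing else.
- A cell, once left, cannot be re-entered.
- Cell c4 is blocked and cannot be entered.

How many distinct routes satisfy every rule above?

25

A right/down-only route from a1 to e4 makes exactly 3 down-moves and 4 right-moves in some order.
With no other constraints that would be C(7,3) = 35 routes.
Subtract routes through each blocked cell (inclusion–exclusion for overlaps): − through c4: 10 → 25.
That gives 25 routes.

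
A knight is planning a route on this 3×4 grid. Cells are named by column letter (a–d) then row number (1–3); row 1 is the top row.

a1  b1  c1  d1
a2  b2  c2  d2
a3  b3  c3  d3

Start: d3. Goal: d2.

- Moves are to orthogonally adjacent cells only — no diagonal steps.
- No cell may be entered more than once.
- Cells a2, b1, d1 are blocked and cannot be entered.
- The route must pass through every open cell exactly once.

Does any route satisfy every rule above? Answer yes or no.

no

Cell c1 has only one open neighbour but is neither the start nor the goal, so a Hamiltonian route would have to both enter and leave it through the same neighbour — impossible without revisiting.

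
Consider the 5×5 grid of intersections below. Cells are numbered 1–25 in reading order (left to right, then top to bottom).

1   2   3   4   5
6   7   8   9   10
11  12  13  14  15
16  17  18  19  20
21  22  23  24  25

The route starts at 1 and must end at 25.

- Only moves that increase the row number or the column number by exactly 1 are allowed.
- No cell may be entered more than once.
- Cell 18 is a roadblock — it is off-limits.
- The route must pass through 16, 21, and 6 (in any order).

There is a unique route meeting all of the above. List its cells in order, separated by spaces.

1 6 11 16 21 22 23 24 25

Moves only go right or down, so the column and row indices never decrease.
Route from 1: 4× down (reaching 21), 4× right (reaching 25) — 8 moves in all.
Check: all required cells visited.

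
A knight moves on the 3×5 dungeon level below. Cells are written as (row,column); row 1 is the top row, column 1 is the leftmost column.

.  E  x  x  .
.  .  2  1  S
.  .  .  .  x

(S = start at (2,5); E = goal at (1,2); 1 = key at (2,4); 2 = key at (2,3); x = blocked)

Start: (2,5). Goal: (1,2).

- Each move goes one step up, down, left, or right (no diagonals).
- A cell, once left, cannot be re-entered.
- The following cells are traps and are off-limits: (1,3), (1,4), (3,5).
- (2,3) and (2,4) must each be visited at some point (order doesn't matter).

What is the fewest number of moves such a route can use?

4

Any route passes through (2,3) and (2,4) in some order between (2,5) and (1,2). Summing Manhattan distances along each leg and taking the cheapest ordering ((2,5) → (2,4) → (2,3) → (1,2)) gives a lower bound of 1 + 1 + 2 = 4 moves.
A route of 4 moves achieves this: (2,5) → (2,4) → (2,3) → (2,2) → (1,2).
Since 4 matches the lower bound, it is optimal.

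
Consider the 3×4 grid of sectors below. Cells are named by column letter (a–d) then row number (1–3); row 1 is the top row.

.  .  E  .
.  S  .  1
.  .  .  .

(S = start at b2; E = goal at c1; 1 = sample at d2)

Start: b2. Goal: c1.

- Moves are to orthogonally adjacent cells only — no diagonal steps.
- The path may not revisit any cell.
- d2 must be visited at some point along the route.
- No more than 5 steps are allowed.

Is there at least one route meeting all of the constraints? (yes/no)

yes

One route that works: b2 → c2 → d2 → d1 → c1.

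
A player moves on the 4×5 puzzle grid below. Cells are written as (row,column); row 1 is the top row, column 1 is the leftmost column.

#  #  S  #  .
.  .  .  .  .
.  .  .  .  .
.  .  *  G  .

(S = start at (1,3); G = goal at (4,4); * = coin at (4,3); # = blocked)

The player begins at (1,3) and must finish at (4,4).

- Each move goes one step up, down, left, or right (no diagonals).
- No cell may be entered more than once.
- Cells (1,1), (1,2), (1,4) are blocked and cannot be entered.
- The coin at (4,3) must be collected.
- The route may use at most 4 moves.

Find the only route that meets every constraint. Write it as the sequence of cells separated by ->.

The budget equals the shortest possible length, so every move has to be on a shortest route through the required cells.
Route from (1,3): 3× down (reaching (4,3)), right to (4,4) — 4 moves in all.
Check: all required cells visited; 4 ≤ 4 moves.

(1,3) -> (2,3) -> (3,3) -> (4,3) -> (4,4)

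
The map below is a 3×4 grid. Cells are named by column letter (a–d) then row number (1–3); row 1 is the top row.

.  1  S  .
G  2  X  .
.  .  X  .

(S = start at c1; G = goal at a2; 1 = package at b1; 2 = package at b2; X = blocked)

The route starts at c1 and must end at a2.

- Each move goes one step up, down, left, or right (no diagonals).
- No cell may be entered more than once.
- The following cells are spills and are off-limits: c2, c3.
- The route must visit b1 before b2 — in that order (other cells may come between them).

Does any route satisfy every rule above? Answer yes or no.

yes

One route that works: c1 → b1 → b2 → a2.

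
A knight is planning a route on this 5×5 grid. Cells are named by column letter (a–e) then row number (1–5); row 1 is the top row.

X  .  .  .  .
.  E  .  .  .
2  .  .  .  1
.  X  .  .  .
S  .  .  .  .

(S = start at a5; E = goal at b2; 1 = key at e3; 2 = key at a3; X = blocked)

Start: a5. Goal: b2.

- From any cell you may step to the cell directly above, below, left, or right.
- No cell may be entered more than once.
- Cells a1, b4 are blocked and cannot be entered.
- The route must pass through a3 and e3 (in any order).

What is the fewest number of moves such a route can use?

10

Any route passes through a3 and e3 in some order between a5 and b2. Summing Manhattan distances along each leg and taking the cheapest ordering (a5 → a3 → e3 → b2) gives a lower bound of 2 + 4 + 4 = 10 moves.
A route of 10 moves achieves this: a5 → a4 → a3 → b3 → c3 → d3 → e3 → e2 → d2 → c2 → b2.
Since 10 matches the lower bound, it is optimal.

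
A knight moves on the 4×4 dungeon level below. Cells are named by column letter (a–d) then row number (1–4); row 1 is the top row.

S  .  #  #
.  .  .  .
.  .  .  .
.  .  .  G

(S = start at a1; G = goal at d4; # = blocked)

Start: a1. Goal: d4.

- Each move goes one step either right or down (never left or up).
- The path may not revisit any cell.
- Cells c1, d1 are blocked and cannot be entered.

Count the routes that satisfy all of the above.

16

A right/down-only route from a1 to d4 makes exactly 3 down-moves and 3 right-moves in some order.
With no other constraints that would be C(6,3) = 20 routes.
Subtract routes through each blocked cell (inclusion–exclusion for overlaps): − through c1: 4 − through d1: 1 + through c1&d1: 1 → 16.
That gives 16 routes.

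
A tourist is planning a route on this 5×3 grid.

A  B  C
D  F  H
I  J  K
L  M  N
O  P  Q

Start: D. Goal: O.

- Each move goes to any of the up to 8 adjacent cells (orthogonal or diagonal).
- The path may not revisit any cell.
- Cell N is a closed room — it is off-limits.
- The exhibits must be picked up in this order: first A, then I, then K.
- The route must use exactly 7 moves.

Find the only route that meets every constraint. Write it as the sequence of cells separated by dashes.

The waypoints must appear in the order A, I, K, with no cell reused.
Route from D: up to A, down-right to F, down-left to I, 2× right (reaching K), 2× down-left (reaching O) — 7 moves in all.
Check: order respected (A at step 1, I at step 3, K at step 5); 7 moves as required.

D - A - F - I - J - K - M - O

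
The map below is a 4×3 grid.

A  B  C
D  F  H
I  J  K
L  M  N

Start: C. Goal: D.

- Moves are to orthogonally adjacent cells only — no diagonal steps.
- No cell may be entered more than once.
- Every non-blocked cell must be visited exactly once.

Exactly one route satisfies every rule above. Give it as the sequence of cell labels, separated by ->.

Need to visit all 12 open cells exactly once, starting at C and ending at D.
Route from C: down 3 to N, left 2 to L, up 1 to I, right 1 to J, up 2 to B, left 1 to A, down 1 to D — 11 moves in all.
Check: all 12 open cells covered.

C -> H -> K -> N -> M -> L -> I -> J -> F -> B -> A -> D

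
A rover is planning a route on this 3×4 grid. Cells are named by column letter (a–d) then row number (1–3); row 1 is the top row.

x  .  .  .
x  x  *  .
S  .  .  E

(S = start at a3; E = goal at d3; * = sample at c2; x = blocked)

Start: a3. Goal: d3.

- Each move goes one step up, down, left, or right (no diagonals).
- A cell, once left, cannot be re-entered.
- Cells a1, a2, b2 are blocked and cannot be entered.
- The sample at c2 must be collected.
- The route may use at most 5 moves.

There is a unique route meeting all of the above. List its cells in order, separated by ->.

The 5-move cap with required stops at c2 leaves no slack for detours.
Route from a3: 2× right (reaching c3), up to c2, right to d2, down to d3 — 5 moves in all.
Check: all required cells visited; 5 ≤ 5 moves.

a3 -> b3 -> c3 -> c2 -> d2 -> d3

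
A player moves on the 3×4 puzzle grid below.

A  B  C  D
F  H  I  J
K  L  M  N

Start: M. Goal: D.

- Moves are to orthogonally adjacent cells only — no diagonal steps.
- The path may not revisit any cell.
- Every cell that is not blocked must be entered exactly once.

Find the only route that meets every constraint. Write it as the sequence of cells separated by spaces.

Need to visit all 12 open cells exactly once, starting at M and ending at D.
Cell N has only two open neighbours (J and M), so the path must pass straight through it: one of those is the cell it's entered from and the other is where it exits.
Route from M: right to N, up to J, 2× left (reaching H), down to L, left to K, 2× up (reaching A), 3× right (reaching D) — 11 moves in all.
Check: all 12 open cells covered.

M N J I H L K F A B C D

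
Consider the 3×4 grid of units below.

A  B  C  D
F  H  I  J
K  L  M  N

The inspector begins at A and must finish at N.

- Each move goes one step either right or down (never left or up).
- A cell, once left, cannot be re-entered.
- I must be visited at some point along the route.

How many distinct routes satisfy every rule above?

6

A right/down-only route from A to N makes exactly 2 down-moves and 3 right-moves in some order.
With no other constraints that would be C(5,2) = 10 routes.
Split at I and multiply the segment counts: A→I: 3; I→N: 2; product = 6.
That gives 6 routes.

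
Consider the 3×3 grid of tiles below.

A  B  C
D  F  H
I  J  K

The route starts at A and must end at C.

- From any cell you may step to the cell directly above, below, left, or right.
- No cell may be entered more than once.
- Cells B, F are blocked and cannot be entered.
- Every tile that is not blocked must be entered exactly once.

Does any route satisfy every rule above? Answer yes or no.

yes

One route that works: A → D → I → J → K → H → C.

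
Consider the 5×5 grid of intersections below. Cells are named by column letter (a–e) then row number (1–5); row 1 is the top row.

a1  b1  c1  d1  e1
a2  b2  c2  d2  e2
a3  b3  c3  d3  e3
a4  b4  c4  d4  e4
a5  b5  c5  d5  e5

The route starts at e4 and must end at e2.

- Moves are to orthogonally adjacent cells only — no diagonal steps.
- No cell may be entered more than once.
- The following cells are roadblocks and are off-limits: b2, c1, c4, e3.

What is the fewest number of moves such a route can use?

4

The Manhattan distance from e4 to e2 is |4−2| + |5−5| = 2, so at least 2 moves are needed.
That bound ignores the blocked cells. Measuring each leg by the fewest moves that actually steer around them (e4→e2: 4) raises the lower bound to 4.
A route of 4 moves exists: e4 → d4 → d3 → d2 → e2.
Since 4 matches that lower bound, it is optimal.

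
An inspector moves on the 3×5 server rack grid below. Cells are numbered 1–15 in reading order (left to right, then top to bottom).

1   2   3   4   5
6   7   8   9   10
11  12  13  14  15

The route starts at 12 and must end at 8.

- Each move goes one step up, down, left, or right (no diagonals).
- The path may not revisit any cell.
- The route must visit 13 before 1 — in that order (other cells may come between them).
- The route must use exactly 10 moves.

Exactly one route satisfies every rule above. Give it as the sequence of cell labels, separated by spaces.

12 13 14 9 4 3 2 1 6 7 8

The waypoints must appear in the order 13, 1, with no cell reused.
Route from 12: right 2 to 14, up 2 to 4, left 3 to 1, down 1 to 6, right 2 to 8 — 10 moves in all.
Check: order respected (13 at step 1, 1 at step 7); 10 moves as required.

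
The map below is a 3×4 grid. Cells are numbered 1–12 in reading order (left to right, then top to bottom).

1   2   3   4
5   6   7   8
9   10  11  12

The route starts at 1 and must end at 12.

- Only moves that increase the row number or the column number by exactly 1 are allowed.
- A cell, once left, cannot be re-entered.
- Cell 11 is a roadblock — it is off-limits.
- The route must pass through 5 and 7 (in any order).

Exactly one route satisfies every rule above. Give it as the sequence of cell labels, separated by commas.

Moves only go right or down, so the column and row indices never decrease.
Route from 1: down to 5, 3× right (reaching 8), down to 12 — 5 moves in all.
Check: all required cells visited.

1, 5, 6, 7, 8, 12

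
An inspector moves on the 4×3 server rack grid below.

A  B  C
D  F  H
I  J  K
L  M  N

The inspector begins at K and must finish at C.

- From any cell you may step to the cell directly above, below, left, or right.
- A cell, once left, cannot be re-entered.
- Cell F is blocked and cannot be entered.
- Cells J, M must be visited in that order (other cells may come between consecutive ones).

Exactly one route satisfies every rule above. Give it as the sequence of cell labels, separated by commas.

The waypoints must appear in the order J, M, with no cell reused.
Route from K: left to J, down to M, left to L, 3× up (reaching A), 2× right (reaching C) — 8 moves in all.
Check: order respected (J at step 1, M at step 2).

K, J, M, L, I, D, A, B, C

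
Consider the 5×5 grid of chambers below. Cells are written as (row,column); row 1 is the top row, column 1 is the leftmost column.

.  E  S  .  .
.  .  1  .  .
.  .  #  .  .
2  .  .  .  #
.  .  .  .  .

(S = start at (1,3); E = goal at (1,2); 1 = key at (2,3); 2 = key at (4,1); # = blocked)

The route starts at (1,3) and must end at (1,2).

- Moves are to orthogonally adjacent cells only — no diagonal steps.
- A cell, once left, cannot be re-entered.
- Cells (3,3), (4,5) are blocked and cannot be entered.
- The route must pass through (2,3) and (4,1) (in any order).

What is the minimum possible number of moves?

Any route passes through (2,3) and (4,1) in some order between (1,3) and (1,2). Summing Manhattan distances along each leg and taking the cheapest ordering ((1,3) → (2,3) → (4,1) → (1,2)) gives a lower bound of 1 + 4 + 4 = 9 moves.
A route of 9 moves achieves this: (1,3) → (2,3) → (2,2) → (3,2) → (4,2) → (4,1) → (3,1) → (2,1) → (1,1) → (1,2).
Since 9 matches the lower bound, it is optimal.

9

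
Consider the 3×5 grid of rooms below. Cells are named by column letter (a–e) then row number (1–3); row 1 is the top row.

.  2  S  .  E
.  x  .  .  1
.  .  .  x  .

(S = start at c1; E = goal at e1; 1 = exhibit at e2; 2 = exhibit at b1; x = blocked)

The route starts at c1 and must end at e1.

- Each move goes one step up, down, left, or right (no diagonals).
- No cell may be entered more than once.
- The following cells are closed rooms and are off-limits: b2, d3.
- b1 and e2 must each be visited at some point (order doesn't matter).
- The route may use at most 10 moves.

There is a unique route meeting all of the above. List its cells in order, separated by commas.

c1, b1, a1, a2, a3, b3, c3, c2, d2, e2, e1

The 10-move cap with required stops at b1, e2 leaves no slack for detours.
Route from c1: left 2 to a1, down 2 to a3, right 2 to c3, up 1 to c2, right 2 to e2, up 1 to e1 — 10 moves in all.
Check: all required cells visited; 10 ≤ 10 moves.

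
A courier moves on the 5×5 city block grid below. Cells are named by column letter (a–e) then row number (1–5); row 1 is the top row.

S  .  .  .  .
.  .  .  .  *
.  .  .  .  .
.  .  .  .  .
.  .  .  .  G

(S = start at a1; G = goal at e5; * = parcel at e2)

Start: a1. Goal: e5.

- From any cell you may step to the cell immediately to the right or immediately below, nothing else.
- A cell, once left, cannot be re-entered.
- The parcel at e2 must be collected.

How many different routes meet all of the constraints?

5

A right/down-only route from a1 to e5 makes exactly 4 down-moves and 4 right-moves in some order.
With no other constraints that would be C(8,4) = 70 routes.
Split at e2 and multiply the segment counts: a1→e2: 5; e2→e5: 1; product = 5.
That gives 5 routes.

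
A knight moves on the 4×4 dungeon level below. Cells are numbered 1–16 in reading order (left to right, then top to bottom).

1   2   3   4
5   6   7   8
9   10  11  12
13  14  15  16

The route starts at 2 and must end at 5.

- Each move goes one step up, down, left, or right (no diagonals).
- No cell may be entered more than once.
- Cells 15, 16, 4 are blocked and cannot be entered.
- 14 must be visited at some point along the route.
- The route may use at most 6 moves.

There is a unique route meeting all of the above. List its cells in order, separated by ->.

Any route must reach 14 and still end at 5 within 6 moves, so the order of the required stops is forced.
Route from 2: 3× down (reaching 14), left to 13, 2× up (reaching 5) — 6 moves in all.
Check: all required cells visited; 6 ≤ 6 moves.

2 -> 6 -> 10 -> 14 -> 13 -> 9 -> 5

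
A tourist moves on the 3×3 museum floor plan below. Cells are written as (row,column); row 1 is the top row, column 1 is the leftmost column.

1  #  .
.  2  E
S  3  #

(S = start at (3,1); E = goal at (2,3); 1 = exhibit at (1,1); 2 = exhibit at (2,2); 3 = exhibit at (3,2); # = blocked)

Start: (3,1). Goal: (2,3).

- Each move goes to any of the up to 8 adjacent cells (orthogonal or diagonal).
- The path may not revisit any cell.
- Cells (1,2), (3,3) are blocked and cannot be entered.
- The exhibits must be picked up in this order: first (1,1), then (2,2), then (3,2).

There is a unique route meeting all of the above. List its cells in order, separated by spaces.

The waypoints must appear in the order (1,1), (2,2), (3,2), with no cell reused.
Route from (3,1): up 2 to (1,1), down-right 1 to (2,2), down 1 to (3,2), up-right 1 to (2,3) — 5 moves in all.
Check: order respected (1 at step 2, 2 at step 3, 3 at step 4).

(3,1) (2,1) (1,1) (2,2) (3,2) (2,3)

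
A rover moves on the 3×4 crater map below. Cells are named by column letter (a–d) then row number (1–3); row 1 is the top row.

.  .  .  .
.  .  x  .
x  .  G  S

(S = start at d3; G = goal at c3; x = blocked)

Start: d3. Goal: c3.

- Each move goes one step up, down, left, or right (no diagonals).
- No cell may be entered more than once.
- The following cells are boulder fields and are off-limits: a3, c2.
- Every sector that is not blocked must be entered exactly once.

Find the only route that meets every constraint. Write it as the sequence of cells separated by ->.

Need to visit all 10 open cells exactly once, starting at d3 and ending at c3.
Cell a2 has only two open neighbours (a1 and b2), so the path must pass straight through it: one of those is the cell it's entered from and the other is where it exits.
Route from d3: 2× up (reaching d1), 3× left (reaching a1), down to a2, right to b2, down to b3, right to c3 — 9 moves in all.
Check: all 10 open cells covered.

d3 -> d2 -> d1 -> c1 -> b1 -> a1 -> a2 -> b2 -> b3 -> c3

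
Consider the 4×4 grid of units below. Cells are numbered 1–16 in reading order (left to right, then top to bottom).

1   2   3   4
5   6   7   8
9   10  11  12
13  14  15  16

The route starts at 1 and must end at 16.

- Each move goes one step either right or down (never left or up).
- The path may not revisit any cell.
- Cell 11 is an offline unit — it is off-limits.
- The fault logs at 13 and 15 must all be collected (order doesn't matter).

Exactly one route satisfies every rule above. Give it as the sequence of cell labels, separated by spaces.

1 5 9 13 14 15 16

Moves only go right or down, so the column and row indices never decrease.
Route from 1: 3× down (reaching 13), 3× right (reaching 16) — 6 moves in all.
Check: all required cells visited.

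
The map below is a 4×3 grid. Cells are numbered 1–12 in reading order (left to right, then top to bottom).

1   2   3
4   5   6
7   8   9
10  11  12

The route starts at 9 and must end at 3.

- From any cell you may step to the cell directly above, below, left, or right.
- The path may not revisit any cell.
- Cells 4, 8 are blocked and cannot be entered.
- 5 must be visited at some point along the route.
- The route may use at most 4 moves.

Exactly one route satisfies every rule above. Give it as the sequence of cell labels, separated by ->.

Any route must reach 5 and still end at 3 within 4 moves, so the order of the required stops is forced.
Route from 9: up 1 to 6, left 1 to 5, up 1 to 2, right 1 to 3 — 4 moves in all.
Check: all required cells visited; 4 ≤ 4 moves.

9 -> 6 -> 5 -> 2 -> 3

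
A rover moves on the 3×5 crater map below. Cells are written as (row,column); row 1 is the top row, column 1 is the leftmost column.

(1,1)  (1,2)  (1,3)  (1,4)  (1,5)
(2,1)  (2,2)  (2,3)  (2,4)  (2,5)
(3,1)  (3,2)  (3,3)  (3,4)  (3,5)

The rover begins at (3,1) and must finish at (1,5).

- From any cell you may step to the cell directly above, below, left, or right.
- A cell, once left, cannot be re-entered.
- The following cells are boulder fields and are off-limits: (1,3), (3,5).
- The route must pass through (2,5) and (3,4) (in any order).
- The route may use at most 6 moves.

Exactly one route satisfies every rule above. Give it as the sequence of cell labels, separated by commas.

(3,1), (3,2), (3,3), (3,4), (2,4), (2,5), (1,5)

The budget equals the shortest possible length, so every move has to be on a shortest route through the required cells.
Route from (3,1): right 3 to (3,4), up 1 to (2,4), right 1 to (2,5), up 1 to (1,5) — 6 moves in all.
Check: all required cells visited; 6 ≤ 6 moves.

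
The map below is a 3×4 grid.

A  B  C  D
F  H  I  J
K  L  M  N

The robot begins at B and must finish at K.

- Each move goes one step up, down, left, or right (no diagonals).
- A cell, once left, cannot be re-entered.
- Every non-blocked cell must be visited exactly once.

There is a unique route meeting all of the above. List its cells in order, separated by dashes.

B - A - F - H - I - C - D - J - N - M - L - K

Need to visit all 12 open cells exactly once, starting at B and ending at K.
Route from B: left 1 to A, down 1 to F, right 2 to I, up 1 to C, right 1 to D, down 2 to N, left 3 to K — 11 moves in all.
Check: all 12 open cells covered.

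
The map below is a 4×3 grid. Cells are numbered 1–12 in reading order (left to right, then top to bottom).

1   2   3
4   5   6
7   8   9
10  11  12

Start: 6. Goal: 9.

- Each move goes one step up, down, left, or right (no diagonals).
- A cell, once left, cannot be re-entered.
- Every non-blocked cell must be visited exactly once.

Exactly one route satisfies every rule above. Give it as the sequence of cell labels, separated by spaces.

6 3 2 1 4 5 8 7 10 11 12 9

Need to visit all 12 open cells exactly once, starting at 6 and ending at 9.
Cell 3 has only two open neighbours (6 and 2), so the path must pass straight through it: one of those is the cell it's entered from and the other is where it exits.
Route from 6: up to 3, 2× left (reaching 1), down to 4, right to 5, down to 8, left to 7, down to 10, 2× right (reaching 12), up to 9 — 11 moves in all.
Check: all 12 open cells covered.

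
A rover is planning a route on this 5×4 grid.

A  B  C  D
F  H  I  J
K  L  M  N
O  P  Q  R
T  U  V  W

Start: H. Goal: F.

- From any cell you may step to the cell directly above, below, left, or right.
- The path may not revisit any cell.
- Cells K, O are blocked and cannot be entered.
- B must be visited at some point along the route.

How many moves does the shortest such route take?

Any route passes through B somewhere between H and F. Summing Manhattan distances along the two legs (H → B → F) gives a lower bound of 1 + 2 = 3 moves.
A route of 3 moves achieves this: H → B → A → F.
Since 3 matches the lower bound, it is optimal.

3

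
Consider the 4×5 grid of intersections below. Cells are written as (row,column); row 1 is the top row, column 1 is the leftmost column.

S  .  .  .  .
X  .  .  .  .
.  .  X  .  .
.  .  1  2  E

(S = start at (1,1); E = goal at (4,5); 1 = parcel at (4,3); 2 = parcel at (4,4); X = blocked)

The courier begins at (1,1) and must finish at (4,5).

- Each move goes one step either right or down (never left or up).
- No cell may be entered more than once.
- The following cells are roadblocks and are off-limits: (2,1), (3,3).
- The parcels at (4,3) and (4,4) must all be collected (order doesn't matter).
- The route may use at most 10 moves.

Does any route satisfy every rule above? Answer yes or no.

yes

One route that works: (1,1) → (1,2) → (2,2) → (3,2) → (4,2) → (4,3) → (4,4) → (4,5).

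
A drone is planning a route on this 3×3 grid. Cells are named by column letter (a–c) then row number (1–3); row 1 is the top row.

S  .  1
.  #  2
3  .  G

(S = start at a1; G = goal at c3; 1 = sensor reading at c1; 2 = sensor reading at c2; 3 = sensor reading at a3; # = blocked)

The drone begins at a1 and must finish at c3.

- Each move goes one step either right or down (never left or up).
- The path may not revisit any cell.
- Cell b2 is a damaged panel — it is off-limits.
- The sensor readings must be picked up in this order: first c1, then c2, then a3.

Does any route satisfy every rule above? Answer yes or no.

no

a3 lies to the left of c2, so going from c2 to a3 would need a leftward move — but moves only go right/down, so c2 cannot be visited before a3.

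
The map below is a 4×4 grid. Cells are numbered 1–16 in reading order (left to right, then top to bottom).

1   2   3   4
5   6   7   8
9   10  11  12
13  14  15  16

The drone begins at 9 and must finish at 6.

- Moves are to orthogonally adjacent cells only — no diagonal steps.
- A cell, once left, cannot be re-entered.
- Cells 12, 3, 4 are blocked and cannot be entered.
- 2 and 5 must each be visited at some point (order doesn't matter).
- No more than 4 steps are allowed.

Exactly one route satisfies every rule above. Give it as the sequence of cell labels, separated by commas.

Any route must reach 2 and 5 and still end at 6 within 4 moves, so the order of the required stops is forced.
Route from 9: 2× up (reaching 1), right to 2, down to 6 — 4 moves in all.
Check: all required cells visited; 4 ≤ 4 moves.

9, 5, 1, 2, 6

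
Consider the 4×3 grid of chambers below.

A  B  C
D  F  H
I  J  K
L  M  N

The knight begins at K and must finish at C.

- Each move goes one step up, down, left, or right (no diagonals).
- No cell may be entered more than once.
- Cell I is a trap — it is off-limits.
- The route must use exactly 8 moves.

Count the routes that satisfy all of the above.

1

Need simple routes of exactly 8 moves from K to C (Manhattan distance 2, so 3 moves are spent on a detour and 3 undoing it).
Enumerating: K N M J F D A B C.
That gives 1 route.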